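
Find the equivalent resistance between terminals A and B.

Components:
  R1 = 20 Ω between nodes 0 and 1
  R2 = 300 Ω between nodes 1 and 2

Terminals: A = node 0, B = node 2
Reduce the network between node 0 (A) and node 2 (B) by series/parallel combination:
  Rs1 = R1 + R2 (series, joined only at node 1) = 20 + 300 = 320 Ω
R_eq = 320 Ω

Final answer: 320 Ω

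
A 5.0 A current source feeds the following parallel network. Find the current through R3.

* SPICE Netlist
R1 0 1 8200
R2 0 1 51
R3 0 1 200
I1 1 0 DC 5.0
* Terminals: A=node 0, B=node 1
All resistors sit directly between nodes 0 and 1, so they are in parallel and share one voltage V; the full source current 5 A splits among them.
1/R_par = 1/8200 + 1/51 + 1/200 = 0.02473 S  =>  R_par = 40.44 Ω
V = I × R_par = 5 × 40.44 = 202.2 V
I_R3 = V/R3 = 202.2/200 = 1.011 A

Final answer: 1.011 A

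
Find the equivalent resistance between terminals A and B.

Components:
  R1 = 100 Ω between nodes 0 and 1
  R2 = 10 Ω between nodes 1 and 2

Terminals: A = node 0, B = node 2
Reduce the network between node 0 (A) and node 2 (B) by series/parallel combination:
  Rs1 = R1 + R2 (series, joined only at node 1) = 100 + 10 = 110 Ω
R_eq = 110 Ω

Final answer: 110 Ω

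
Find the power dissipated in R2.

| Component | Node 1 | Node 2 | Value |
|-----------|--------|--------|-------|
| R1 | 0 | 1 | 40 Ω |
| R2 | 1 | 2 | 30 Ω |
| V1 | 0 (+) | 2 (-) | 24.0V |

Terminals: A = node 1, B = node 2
Nodal analysis, taking node 2 as the 0 V reference.
Source V1 fixes V_0 = 24 V.
KCL at each unknown node (sum of currents leaving = 0; resistances in Ω):
  Node 1: (V_1 - 24)/40 + (V_1 - 0)/30 = 0
Collecting terms: 0.05833 × V_1 = 0.6  =>  V_1 = 10.29 V
I_R2 = (V_1 - V_2)/R2 = (10.29 - 0)/30 = 0.3429 A
P_R2 = I_R2² × R2 = (0.3429)² × 30 = 3.527 W

Final answer: 3.527 W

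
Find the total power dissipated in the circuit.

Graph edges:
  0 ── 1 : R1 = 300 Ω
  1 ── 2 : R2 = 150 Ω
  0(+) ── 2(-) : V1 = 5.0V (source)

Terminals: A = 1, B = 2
Nodal analysis, taking node 2 as the 0 V reference.
Source V1 fixes V_0 = 5 V.
KCL at each unknown node (sum of currents leaving = 0; resistances in Ω):
  Node 1: (V_1 - 5)/300 + (V_1 - 0)/150 = 0
Collecting terms: 0.01 × V_1 = 0.01667  =>  V_1 = 1.667 V
Power in each resistor, P = (ΔV)²/R:
  P_R1 = (5 - 1.667)²/300 = 0.03704 W
  P_R2 = (1.667 - 0)²/150 = 0.01852 W
P_total = P_R1 + P_R2 = 0.05556 W

Final answer: 0.05556 W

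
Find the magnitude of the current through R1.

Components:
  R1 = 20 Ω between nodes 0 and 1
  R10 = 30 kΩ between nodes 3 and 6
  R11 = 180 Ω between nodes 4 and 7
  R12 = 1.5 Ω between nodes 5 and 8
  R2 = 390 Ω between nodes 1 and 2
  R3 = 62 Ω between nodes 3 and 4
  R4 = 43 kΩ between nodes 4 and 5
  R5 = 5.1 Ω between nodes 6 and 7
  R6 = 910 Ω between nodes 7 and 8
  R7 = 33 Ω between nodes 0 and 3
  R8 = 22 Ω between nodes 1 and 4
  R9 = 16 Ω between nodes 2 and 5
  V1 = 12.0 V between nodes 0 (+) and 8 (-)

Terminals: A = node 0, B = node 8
Nodal analysis, taking node 8 as the 0 V reference.
Source V1 fixes V_0 = 12 V.
KCL at each unknown node (sum of currents leaving = 0; resistances in Ω):
  Node 1: (V_1 - 12)/20 + (V_1 - V_2)/390 + (V_1 - V_4)/22 = 0
  Node 2: (V_2 - V_1)/390 + (V_2 - V_5)/16 = 0
  Node 3: (V_3 - V_4)/62 + (V_3 - 12)/33 + (V_3 - V_6)/30000 = 0
  Node 4: (V_4 - V_3)/62 + (V_4 - V_5)/43000 + (V_4 - V_1)/22 + (V_4 - V_7)/180 = 0
  Node 5: (V_5 - V_4)/43000 + (V_5 - V_2)/16 + (V_5 - 0)/1.5 = 0
  Node 6: (V_6 - V_7)/5.1 + (V_6 - V_3)/30000 = 0
  Node 7: (V_7 - V_6)/5.1 + (V_7 - 0)/910 + (V_7 - V_4)/180 = 0
Collecting terms (coefficients in siemens):
  0.09802·V_1 - 0.002564·V_2 - 0.04545·V_4 = 0.6
  0.06506·V_2 - 0.002564·V_1 - 0.0625·V_5 = 0
  0.04647·V_3 - 0.01613·V_4 - 0.00003333·V_6 = 0.3636
  0.06716·V_4 - 0.04545·V_1 - 0.01613·V_3 - 0.00002326·V_5 - 0.005556·V_7 = 0
  0.7292·V_5 - 0.0625·V_2 - 0.00002326·V_4 = 0
  0.1961·V_6 - 0.00003333·V_3 - 0.1961·V_7 = 0
  0.2027·V_7 - 0.005556·V_4 - 0.1961·V_6 = 0
Solving these 7 simultaneous equations (Gaussian elimination) gives:
  V_1 = 11.38 V, V_2 = 0.4889 V, V_3 = 11.76 V, V_4 = 11.3 V
  V_5 = 0.04227 V, V_6 = 9.449 V, V_7 = 9.449 V
I_R1 = (V_0 - V_1)/R1 = (12 - 11.38)/20 = 0.03119 A
|I_R1| = 0.03119 A

Final answer: |I_R1| = 0.03119 A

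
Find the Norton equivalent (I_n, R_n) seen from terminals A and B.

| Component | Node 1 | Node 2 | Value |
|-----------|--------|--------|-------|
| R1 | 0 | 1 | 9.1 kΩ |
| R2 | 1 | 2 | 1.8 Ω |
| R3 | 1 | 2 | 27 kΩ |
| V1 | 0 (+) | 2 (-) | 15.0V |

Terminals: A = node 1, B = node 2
Find the Thévenin equivalent first; then I_n = V_th/R_th and R_n = R_th.
Step 1 — V_th is the open-circuit voltage V_A - V_B (nothing connected across the terminals).
Nodal analysis, taking node 2 as the 0 V reference.
Source V1 fixes V_0 = 15 V.
KCL at each unknown node (sum of currents leaving = 0; resistances in Ω):
  Node 1: (V_1 - 15)/9100 + (V_1 - 0)/1.8 + (V_1 - 0)/27000 = 0
Collecting terms: 0.5557 × V_1 = 0.001648  =>  V_1 = 0.002966 V
V_th = V_1 - V_2 = 0.002966 - 0 = 0.002966 V
Step 2 — R_th: zero the source — replace V1 by a short circuit (node 2 merges into node 0) — and find the resistance seen between A (node 1) and B (node 0).
Reduce the network between node 1 (A) and node 0 (B) by series/parallel combination:
  Rp1 = R1 ‖ R2 ‖ R3 (parallel, all between nodes 0 and 1) = 1/(1/9100 + 1/1.8 + 1/27000) = 1.8 Ω
R_th = 1.8 Ω
I_n = V_th/R_th = 0.002966/1.8 = 0.001648 A, and R_n = R_th = 1.8 Ω

Final answer: I_n = 0.001648 A, R_n = 1.8 Ω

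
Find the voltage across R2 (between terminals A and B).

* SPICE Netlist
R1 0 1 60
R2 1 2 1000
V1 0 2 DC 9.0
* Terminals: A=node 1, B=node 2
R1 and R2 are in series across V1 (node 0 → node 1 → node 2), and the output A–B is taken across R2, so this is a voltage divider.
Series current: I = V1/(R1 + R2) = 9/(60 + 1000) = 9/1060 = 0.008491 A
V_R2 = I × R2 = V1 × R2/(R1 + R2) = 9 × 1000/1060 = 8.491 V

Final answer: 8.491 V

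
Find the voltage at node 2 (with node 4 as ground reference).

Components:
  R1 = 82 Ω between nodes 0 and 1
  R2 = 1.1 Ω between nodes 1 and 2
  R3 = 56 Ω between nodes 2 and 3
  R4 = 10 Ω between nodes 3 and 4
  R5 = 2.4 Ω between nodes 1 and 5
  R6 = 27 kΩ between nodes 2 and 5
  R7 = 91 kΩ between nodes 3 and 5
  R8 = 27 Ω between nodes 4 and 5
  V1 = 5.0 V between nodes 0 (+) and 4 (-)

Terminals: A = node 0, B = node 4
Nodal analysis, taking node 4 as the 0 V reference.
Source V1 fixes V_0 = 5 V.
KCL at each unknown node (sum of currents leaving = 0; resistances in Ω):
  Node 1: (V_1 - 5)/82 + (V_1 - V_2)/1.1 + (V_1 - V_5)/2.4 = 0
  Node 2: (V_2 - V_1)/1.1 + (V_2 - V_3)/56 + (V_2 - V_5)/27000 = 0
  Node 3: (V_3 - V_2)/56 + (V_3 - 0)/10 + (V_3 - V_5)/91000 = 0
  Node 5: (V_5 - V_1)/2.4 + (V_5 - V_2)/27000 + (V_5 - V_3)/91000 + (V_5 - 0)/27 = 0
Collecting terms (coefficients in siemens):
  1.338·V_1 - 0.9091·V_2 - 0.4167·V_5 = 0.06098
  0.927·V_2 - 0.9091·V_1 - 0.01786·V_3 - 0.00003704·V_5 = 0
  0.1179·V_3 - 0.01786·V_2 - 0.00001099·V_5 = 0
  0.4538·V_5 - 0.4167·V_1 - 0.00003704·V_2 - 0.00001099·V_3 = 0
Solving these 4 simultaneous equations (Gaussian elimination) gives:
  V_1 = 0.9977 V, V_2 = 0.9813 V, V_3 = 0.1488 V, V_5 = 0.9162 V
The requested potential is V_2 = 0.9813 V.

Final answer: V_2 = 0.9813 V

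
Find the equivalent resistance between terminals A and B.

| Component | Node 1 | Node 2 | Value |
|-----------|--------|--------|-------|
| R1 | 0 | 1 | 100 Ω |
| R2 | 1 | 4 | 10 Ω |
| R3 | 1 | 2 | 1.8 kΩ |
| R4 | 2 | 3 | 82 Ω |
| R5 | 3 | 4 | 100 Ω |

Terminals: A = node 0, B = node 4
Reduce the network between node 0 (A) and node 4 (B) by series/parallel combination:
  Rs1 = R3 + R4 (series, joined only at node 2) = 1800 + 82 = 1882 Ω
  Rs2 = R5 + Rs1 (series, joined only at node 3) = 100 + 1882 = 1982 Ω
  Rp1 = R2 ‖ Rs2 (parallel, both between nodes 1 and 4) = 1/(1/10 + 1/1982) = 9.95 Ω
  Rs3 = R1 + Rp1 (series, joined only at node 1) = 100 + 9.95 = 109.9 Ω
R_eq = 109.9 Ω

Final answer: 109.9 Ω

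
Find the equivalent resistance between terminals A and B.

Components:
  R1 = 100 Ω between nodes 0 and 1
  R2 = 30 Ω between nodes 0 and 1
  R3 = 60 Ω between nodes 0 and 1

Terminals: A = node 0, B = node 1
Reduce the network between node 0 (A) and node 1 (B) by series/parallel combination:
  Rp1 = R1 ‖ R2 ‖ R3 (parallel, all between nodes 0 and 1) = 1/(1/100 + 1/30 + 1/60) = 16.67 Ω
R_eq = 16.67 Ω

Final answer: 16.67 Ω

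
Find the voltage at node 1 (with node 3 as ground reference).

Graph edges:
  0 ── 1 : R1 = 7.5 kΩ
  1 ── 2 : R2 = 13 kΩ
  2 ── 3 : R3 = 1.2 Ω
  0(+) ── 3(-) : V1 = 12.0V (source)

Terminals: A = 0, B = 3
Nodal analysis, taking node 3 as the 0 V reference.
Source V1 fixes V_0 = 12 V.
KCL at each unknown node (sum of currents leaving = 0; resistances in Ω):
  Node 1: (V_1 - 12)/7500 + (V_1 - V_2)/13000 = 0
  Node 2: (V_2 - V_1)/13000 + (V_2 - 0)/1.2 = 0
Collecting terms (coefficients in siemens):
  0.0002103·V_1 - 0.00007692·V_2 = 0.0016
  0.8334·V_2 - 0.00007692·V_1 = 0
Determinant D = (0.0002103)(0.8334) - (-0.00007692)(-0.00007692) = 0.0001752
V_1 = [(0.0016)(0.8334) - (-0.00007692)(0)]/D = 7.61 V
V_2 = [(0.0002103)(0) - (0.0016)(-0.00007692)]/D = 0.0007024 V
The requested potential is V_1 = 7.61 V.

Final answer: V_1 = 7.61 V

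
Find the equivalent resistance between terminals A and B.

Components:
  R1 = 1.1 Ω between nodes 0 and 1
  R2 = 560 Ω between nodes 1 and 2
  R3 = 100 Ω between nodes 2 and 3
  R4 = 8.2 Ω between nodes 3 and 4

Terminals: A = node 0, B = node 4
Reduce the network between node 0 (A) and node 4 (B) by series/parallel combination:
  Rs1 = R1 + R2 (series, joined only at node 1) = 1.1 + 560 = 561.1 Ω
  Rs2 = R3 + Rs1 (series, joined only at node 2) = 100 + 561.1 = 661.1 Ω
  Rs3 = R4 + Rs2 (series, joined only at node 3) = 8.2 + 661.1 = 669.3 Ω
R_eq = 669.3 Ω

Final answer: 669.3 Ω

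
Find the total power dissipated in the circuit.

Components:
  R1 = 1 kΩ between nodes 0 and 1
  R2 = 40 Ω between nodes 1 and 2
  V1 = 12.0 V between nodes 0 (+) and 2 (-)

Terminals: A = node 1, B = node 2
Nodal analysis, taking node 2 as the 0 V reference.
Source V1 fixes V_0 = 12 V.
KCL at each unknown node (sum of currents leaving = 0; resistances in Ω):
  Node 1: (V_1 - 12)/1000 + (V_1 - 0)/40 = 0
Collecting terms: 0.026 × V_1 = 0.012  =>  V_1 = 0.4615 V
Power in each resistor, P = (ΔV)²/R:
  P_R1 = (12 - 0.4615)²/1000 = 0.1331 W
  P_R2 = (0.4615 - 0)²/40 = 0.005325 W
P_total = P_R1 + P_R2 = 0.1385 W

Final answer: 0.1385 W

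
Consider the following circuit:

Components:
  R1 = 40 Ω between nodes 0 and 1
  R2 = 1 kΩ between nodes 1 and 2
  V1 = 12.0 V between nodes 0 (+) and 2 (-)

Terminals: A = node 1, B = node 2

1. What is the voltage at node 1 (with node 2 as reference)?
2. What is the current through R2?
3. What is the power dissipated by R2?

Nodal analysis, taking node 2 as the 0 V reference.
Source V1 fixes V_0 = 12 V.
KCL at each unknown node (sum of currents leaving = 0; resistances in Ω):
  Node 1: (V_1 - 12)/40 + (V_1 - 0)/1000 = 0
Collecting terms: 0.026 × V_1 = 0.3  =>  V_1 = 11.54 V
Part 1:
  Read off the nodal solution: V_1 = 11.54 V
Part 2:
  I_R2 = (V_1 - V_2)/R2 = (11.54 - 0)/1000 = 0.01154 A
  Magnitude: I_R2 = 0.01154 A
Part 3:
  I_R2 = (V_1 - V_2)/R2 = (11.54 - 0)/1000 = 0.01154 A
  P_R2 = I_R2² × R2 = (0.01154)² × 1000 = 0.1331 W

Final answers:
1. V_1 = 11.54 V
2. I_R2 = 0.01154 A
3. P_R2 = 0.1331 W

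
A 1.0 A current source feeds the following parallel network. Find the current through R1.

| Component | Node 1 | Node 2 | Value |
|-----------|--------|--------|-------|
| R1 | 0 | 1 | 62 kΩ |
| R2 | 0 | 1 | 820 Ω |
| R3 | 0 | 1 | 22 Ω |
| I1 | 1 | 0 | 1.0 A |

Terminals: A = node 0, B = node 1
All resistors sit directly between nodes 0 and 1, so they are in parallel and share one voltage V; the full source current 1 A splits among them.
1/R_par = 1/62000 + 1/820 + 1/22 = 0.04669 S  =>  R_par = 21.42 Ω
V = I × R_par = 1 × 21.42 = 21.42 V
I_R1 = V/R1 = 21.42/62000 = 0.0003454 A

Final answer: 0.0003454 A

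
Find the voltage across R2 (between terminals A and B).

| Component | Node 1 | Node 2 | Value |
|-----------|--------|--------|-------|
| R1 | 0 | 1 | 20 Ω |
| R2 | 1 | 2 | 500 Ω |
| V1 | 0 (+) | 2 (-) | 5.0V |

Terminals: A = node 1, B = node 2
R1 and R2 are in series across V1 (node 0 → node 1 → node 2), and the output A–B is taken across R2, so this is a voltage divider.
Series current: I = V1/(R1 + R2) = 5/(20 + 500) = 5/520 = 0.009615 A
V_R2 = I × R2 = V1 × R2/(R1 + R2) = 5 × 500/520 = 4.808 V

Final answer: 4.808 V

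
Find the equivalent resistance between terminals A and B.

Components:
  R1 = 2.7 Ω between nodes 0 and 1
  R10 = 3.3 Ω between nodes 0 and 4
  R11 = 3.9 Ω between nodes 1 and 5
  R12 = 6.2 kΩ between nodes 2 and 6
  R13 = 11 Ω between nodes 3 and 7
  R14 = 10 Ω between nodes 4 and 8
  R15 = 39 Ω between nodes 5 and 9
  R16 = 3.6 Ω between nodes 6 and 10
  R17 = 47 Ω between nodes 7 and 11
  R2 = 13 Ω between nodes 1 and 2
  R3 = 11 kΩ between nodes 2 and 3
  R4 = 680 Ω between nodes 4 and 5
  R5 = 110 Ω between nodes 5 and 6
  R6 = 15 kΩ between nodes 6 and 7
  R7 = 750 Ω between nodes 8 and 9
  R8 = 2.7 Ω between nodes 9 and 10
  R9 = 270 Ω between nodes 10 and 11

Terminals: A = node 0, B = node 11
The network is not a plain series/parallel combination. Inject a 1 A test current into terminal A (node 0) and return it from terminal B (node 11); then R_eq = V_A / (1 A).
Nodal analysis, taking node 11 as the 0 V reference.
Current source I_test pushes 1 A into node 0 and draws it out of node 11.
KCL at each unknown node (sum of currents leaving = 0; resistances in Ω):
  Node 0: (V_0 - V_1)/2.7 + (V_0 - V_4)/3.3 - 1 = 0
  Node 1: (V_1 - V_0)/2.7 + (V_1 - V_2)/13 + (V_1 - V_5)/3.9 = 0
  Node 2: (V_2 - V_1)/13 + (V_2 - V_3)/11000 + (V_2 - V_6)/6200 = 0
  Node 3: (V_3 - V_2)/11000 + (V_3 - V_7)/11 = 0
  Node 4: (V_4 - V_0)/3.3 + (V_4 - V_5)/680 + (V_4 - V_8)/10 = 0
  Node 5: (V_5 - V_1)/3.9 + (V_5 - V_4)/680 + (V_5 - V_6)/110 + (V_5 - V_9)/39 = 0
  Node 6: (V_6 - V_2)/6200 + (V_6 - V_5)/110 + (V_6 - V_7)/15000 + (V_6 - V_10)/3.6 = 0
  Node 7: (V_7 - V_3)/11 + (V_7 - V_6)/15000 + (V_7 - 0)/47 = 0
  Node 8: (V_8 - V_4)/10 + (V_8 - V_9)/750 = 0
  Node 9: (V_9 - V_5)/39 + (V_9 - V_8)/750 + (V_9 - V_10)/2.7 = 0
  Node 10: (V_10 - V_6)/3.6 + (V_10 - V_9)/2.7 + (V_10 - 0)/270 = 0
Collecting terms (coefficients in siemens):
  0.6734·V_0 - 0.3704·V_1 - 0.303·V_4 = 1
  0.7037·V_1 - 0.3704·V_0 - 0.07692·V_2 - 0.2564·V_5 = 0
  0.07718·V_2 - 0.07692·V_1 - 0.00009091·V_3 - 0.0001613·V_6 = 0
  0.091·V_3 - 0.00009091·V_2 - 0.09091·V_7 = 0
  0.4045·V_4 - 0.303·V_0 - 0.001471·V_5 - 0.1·V_8 = 0
  0.2926·V_5 - 0.2564·V_1 - 0.001471·V_4 - 0.009091·V_6 - 0.02564·V_9 = 0
  0.2871·V_6 - 0.0001613·V_2 - 0.009091·V_5 - 0.00006667·V_7 - 0.2778·V_10 = 0
  0.1123·V_7 - 0.09091·V_3 - 0.00006667·V_6 = 0
  0.1013·V_8 - 0.1·V_4 - 0.001333·V_9 = 0
  0.3973·V_9 - 0.02564·V_5 - 0.001333·V_8 - 0.3704·V_10 = 0
  0.6519·V_10 - 0.2778·V_6 - 0.3704·V_9 = 0
Solving these 11 simultaneous equations (Gaussian elimination) gives:
  V_0 = 292.8 V, V_1 = 290.2 V, V_2 = 289.8 V, V_3 = 2.322 V
  V_4 = 292.6 V, V_5 = 286.6 V, V_6 = 259.2 V, V_7 = 2.034 V
  V_8 = 292.2 V, V_9 = 260.3 V, V_10 = 258.3 V
R_eq = V_0 / 1 A = 292.8 Ω

Final answer: 292.8 Ω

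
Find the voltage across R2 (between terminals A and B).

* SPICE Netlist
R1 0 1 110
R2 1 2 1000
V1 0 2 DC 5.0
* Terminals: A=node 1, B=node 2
R1 and R2 are in series across V1 (node 0 → node 1 → node 2), and the output A–B is taken across R2, so this is a voltage divider.
Series current: I = V1/(R1 + R2) = 5/(110 + 1000) = 5/1110 = 0.004505 A
V_R2 = I × R2 = V1 × R2/(R1 + R2) = 5 × 1000/1110 = 4.505 V

Final answer: 4.505 V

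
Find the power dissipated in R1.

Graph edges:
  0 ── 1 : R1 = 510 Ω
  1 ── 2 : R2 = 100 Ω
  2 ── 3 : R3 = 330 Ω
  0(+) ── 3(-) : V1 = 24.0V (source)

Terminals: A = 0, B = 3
Nodal analysis, taking node 3 as the 0 V reference.
Source V1 fixes V_0 = 24 V.
KCL at each unknown node (sum of currents leaving = 0; resistances in Ω):
  Node 1: (V_1 - 24)/510 + (V_1 - V_2)/100 = 0
  Node 2: (V_2 - V_1)/100 + (V_2 - 0)/330 = 0
Collecting terms (coefficients in siemens):
  0.01196·V_1 - 0.01·V_2 = 0.04706
  0.01303·V_2 - 0.01·V_1 = 0
Determinant D = (0.01196)(0.01303) - (-0.01)(-0.01) = 0.00005585
V_1 = [(0.04706)(0.01303) - (-0.01)(0)]/D = 10.98 V
V_2 = [(0.01196)(0) - (0.04706)(-0.01)]/D = 8.426 V
I_R1 = (V_0 - V_1)/R1 = (24 - 10.98)/510 = 0.02553 A
P_R1 = I_R1² × R1 = (0.02553)² × 510 = 0.3325 W

Final answer: 0.3325 W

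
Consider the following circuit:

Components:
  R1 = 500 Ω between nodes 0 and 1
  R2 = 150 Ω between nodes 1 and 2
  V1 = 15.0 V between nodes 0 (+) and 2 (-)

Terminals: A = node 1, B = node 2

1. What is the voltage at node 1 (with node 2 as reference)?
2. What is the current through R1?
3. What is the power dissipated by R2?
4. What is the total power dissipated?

Nodal analysis, taking node 2 as the 0 V reference.
Source V1 fixes V_0 = 15 V.
KCL at each unknown node (sum of currents leaving = 0; resistances in Ω):
  Node 1: (V_1 - 15)/500 + (V_1 - 0)/150 = 0
Collecting terms: 0.008667 × V_1 = 0.03  =>  V_1 = 3.462 V
Part 1:
  Read off the nodal solution: V_1 = 3.462 V
Part 2:
  I_R1 = (V_0 - V_1)/R1 = (15 - 3.462)/500 = 0.02308 A
  Magnitude: I_R1 = 0.02308 A
Part 3:
  I_R2 = (V_1 - V_2)/R2 = (3.462 - 0)/150 = 0.02308 A
  P_R2 = I_R2² × R2 = (0.02308)² × 150 = 0.07988 W
Part 4:
  Power in each resistor, P = (ΔV)²/R:
    P_R1 = (15 - 3.462)²/500 = 0.2663 W
    P_R2 = (3.462 - 0)²/150 = 0.07988 W
  P_total = P_R1 + P_R2 = 0.3462 W

Final answers:
1. V_1 = 3.462 V
2. I_R1 = 0.02308 A
3. P_R2 = 0.07988 W
4. P_total = 0.3462 W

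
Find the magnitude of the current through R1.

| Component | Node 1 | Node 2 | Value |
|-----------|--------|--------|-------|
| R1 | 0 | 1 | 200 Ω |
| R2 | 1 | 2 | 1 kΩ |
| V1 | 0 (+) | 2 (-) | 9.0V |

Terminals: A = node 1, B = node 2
Nodal analysis, taking node 2 as the 0 V reference.
Source V1 fixes V_0 = 9 V.
KCL at each unknown node (sum of currents leaving = 0; resistances in Ω):
  Node 1: (V_1 - 9)/200 + (V_1 - 0)/1000 = 0
Collecting terms: 0.006 × V_1 = 0.045  =>  V_1 = 7.5 V
I_R1 = (V_0 - V_1)/R1 = (9 - 7.5)/200 = 0.0075 A
|I_R1| = 0.0075 A

Final answer: |I_R1| = 0.0075 A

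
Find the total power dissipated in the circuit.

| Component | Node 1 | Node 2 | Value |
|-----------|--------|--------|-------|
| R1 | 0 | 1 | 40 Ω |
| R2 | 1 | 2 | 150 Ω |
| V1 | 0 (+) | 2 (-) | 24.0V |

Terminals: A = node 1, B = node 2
Nodal analysis, taking node 2 as the 0 V reference.
Source V1 fixes V_0 = 24 V.
KCL at each unknown node (sum of currents leaving = 0; resistances in Ω):
  Node 1: (V_1 - 24)/40 + (V_1 - 0)/150 = 0
Collecting terms: 0.03167 × V_1 = 0.6  =>  V_1 = 18.95 V
Power in each resistor, P = (ΔV)²/R:
  P_R1 = (24 - 18.95)²/40 = 0.6382 W
  P_R2 = (18.95 - 0)²/150 = 2.393 W
P_total = P_R1 + P_R2 = 3.032 W

Final answer: 3.032 W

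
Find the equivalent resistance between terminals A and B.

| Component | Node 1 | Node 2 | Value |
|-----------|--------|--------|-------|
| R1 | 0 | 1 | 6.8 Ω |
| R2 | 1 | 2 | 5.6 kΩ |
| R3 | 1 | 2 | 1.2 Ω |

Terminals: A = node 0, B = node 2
Reduce the network between node 0 (A) and node 2 (B) by series/parallel combination:
  Rp1 = R2 ‖ R3 (parallel, both between nodes 1 and 2) = 1/(1/5600 + 1/1.2) = 1.2 Ω
  Rs1 = R1 + Rp1 (series, joined only at node 1) = 6.8 + 1.2 = 8 Ω
R_eq = 8 Ω

Final answer: 8 Ω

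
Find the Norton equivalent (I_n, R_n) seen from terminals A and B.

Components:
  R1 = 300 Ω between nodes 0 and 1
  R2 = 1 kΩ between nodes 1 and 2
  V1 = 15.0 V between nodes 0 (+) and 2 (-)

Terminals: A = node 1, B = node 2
Find the Thévenin equivalent first; then I_n = V_th/R_th and R_n = R_th.
Step 1 — V_th is the open-circuit voltage V_A - V_B (nothing connected across the terminals).
Nodal analysis, taking node 2 as the 0 V reference.
Source V1 fixes V_0 = 15 V.
KCL at each unknown node (sum of currents leaving = 0; resistances in Ω):
  Node 1: (V_1 - 15)/300 + (V_1 - 0)/1000 = 0
Collecting terms: 0.004333 × V_1 = 0.05  =>  V_1 = 11.54 V
V_th = V_1 - V_2 = 11.54 - 0 = 11.54 V
Step 2 — R_th: zero the source — replace V1 by a short circuit (node 2 merges into node 0) — and find the resistance seen between A (node 1) and B (node 0).
Reduce the network between node 1 (A) and node 0 (B) by series/parallel combination:
  Rp1 = R1 ‖ R2 (parallel, both between nodes 0 and 1) = 1/(1/300 + 1/1000) = 230.8 Ω
R_th = 230.8 Ω
I_n = V_th/R_th = 11.54/230.8 = 0.05 A, and R_n = R_th = 230.8 Ω

Final answer: I_n = 0.05 A, R_n = 230.8 Ω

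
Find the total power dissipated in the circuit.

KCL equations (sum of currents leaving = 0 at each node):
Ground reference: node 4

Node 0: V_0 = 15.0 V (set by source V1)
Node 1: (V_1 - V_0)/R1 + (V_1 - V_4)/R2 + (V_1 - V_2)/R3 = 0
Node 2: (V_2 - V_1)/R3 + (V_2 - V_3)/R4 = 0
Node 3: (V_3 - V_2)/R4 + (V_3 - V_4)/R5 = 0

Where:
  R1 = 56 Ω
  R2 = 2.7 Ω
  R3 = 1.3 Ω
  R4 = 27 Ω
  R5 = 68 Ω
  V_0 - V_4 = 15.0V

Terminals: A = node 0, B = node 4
Nodal analysis, taking node 4 as the 0 V reference.
Source V1 fixes V_0 = 15 V.
KCL at each unknown node (sum of currents leaving = 0; resistances in Ω):
  Node 1: (V_1 - 15)/56 + (V_1 - 0)/2.7 + (V_1 - V_2)/1.3 = 0
  Node 2: (V_2 - V_1)/1.3 + (V_2 - V_3)/27 = 0
  Node 3: (V_3 - V_2)/27 + (V_3 - 0)/68 = 0
Collecting terms (coefficients in siemens):
  1.157·V_1 - 0.7692·V_2 = 0.2679
  0.8063·V_2 - 0.7692·V_1 - 0.03704·V_3 = 0
  0.05174·V_3 - 0.03704·V_2 = 0
Solving these 3 simultaneous equations (Gaussian elimination) gives:
  V_1 = 0.672 V, V_2 = 0.6629 V, V_3 = 0.4745 V
Power in each resistor, P = (ΔV)²/R:
  P_R1 = (15 - 0.672)²/56 = 3.666 W
  P_R2 = (0.672 - 0)²/2.7 = 0.1672 W
  P_R3 = (0.672 - 0.6629)²/1.3 = 0.0000633 W
  P_R4 = (0.6629 - 0.4745)²/27 = 0.001315 W
  P_R5 = (0.4745 - 0)²/68 = 0.003311 W
P_total = P_R1 + P_R2 + P_R3 + P_R4 + P_R5 = 3.838 W

Final answer: 3.838 W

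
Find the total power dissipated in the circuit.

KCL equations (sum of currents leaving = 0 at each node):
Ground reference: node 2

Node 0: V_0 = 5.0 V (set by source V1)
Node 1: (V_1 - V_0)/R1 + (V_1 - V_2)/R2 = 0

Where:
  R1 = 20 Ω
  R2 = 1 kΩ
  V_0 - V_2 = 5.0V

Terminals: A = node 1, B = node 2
Nodal analysis, taking node 2 as the 0 V reference.
Source V1 fixes V_0 = 5 V.
KCL at each unknown node (sum of currents leaving = 0; resistances in Ω):
  Node 1: (V_1 - 5)/20 + (V_1 - 0)/1000 = 0
Collecting terms: 0.051 × V_1 = 0.25  =>  V_1 = 4.902 V
Power in each resistor, P = (ΔV)²/R:
  P_R1 = (5 - 4.902)²/20 = 0.0004806 W
  P_R2 = (4.902 - 0)²/1000 = 0.02403 W
P_total = P_R1 + P_R2 = 0.02451 W

Final answer: 0.02451 W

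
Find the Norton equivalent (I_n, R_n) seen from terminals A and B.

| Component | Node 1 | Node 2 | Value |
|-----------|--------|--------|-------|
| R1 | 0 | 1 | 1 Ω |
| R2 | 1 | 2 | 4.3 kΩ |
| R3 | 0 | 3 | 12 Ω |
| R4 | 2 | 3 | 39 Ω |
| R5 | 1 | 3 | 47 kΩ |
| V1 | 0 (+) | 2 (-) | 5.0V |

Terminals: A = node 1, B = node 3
Find the Thévenin equivalent first; then I_n = V_th/R_th and R_n = R_th.
Step 1 — V_th is the open-circuit voltage V_A - V_B (nothing connected across the terminals).
Nodal analysis, taking node 2 as the 0 V reference.
Source V1 fixes V_0 = 5 V.
KCL at each unknown node (sum of currents leaving = 0; resistances in Ω):
  Node 1: (V_1 - 5)/1 + (V_1 - 0)/4300 + (V_1 - V_3)/47000 = 0
  Node 3: (V_3 - 5)/12 + (V_3 - 0)/39 + (V_3 - V_1)/47000 = 0
Collecting terms (coefficients in siemens):
  1·V_1 - 0.00002128·V_3 = 5
  0.109·V_3 - 0.00002128·V_1 = 0.4167
Determinant D = (1)(0.109) - (-0.00002128)(-0.00002128) = 0.109
V_1 = [(5)(0.109) - (-0.00002128)(0.4167)]/D = 4.999 V
V_3 = [(1)(0.4167) - (5)(-0.00002128)]/D = 3.824 V
V_th = V_1 - V_3 = 4.999 - 3.824 = 1.175 V
Step 2 — R_th: zero the source — replace V1 by a short circuit (node 2 merges into node 0) — and find the resistance seen between A (node 1) and B (node 3).
Reduce the network between node 1 (A) and node 3 (B) by series/parallel combination:
  Rp1 = R1 ‖ R2 (parallel, both between nodes 0 and 1) = 1/(1/1 + 1/4300) = 0.9998 Ω
  Rp2 = R3 ‖ R4 (parallel, both between nodes 0 and 3) = 1/(1/12 + 1/39) = 9.176 Ω
  Rs1 = Rp1 + Rp2 (series, joined only at node 0) = 0.9998 + 9.176 = 10.18 Ω
  Rp3 = R5 ‖ Rs1 (parallel, both between nodes 1 and 3) = 1/(1/47000 + 1/10.18) = 10.17 Ω
R_th = 10.17 Ω
I_n = V_th/R_th = 1.175/10.17 = 0.1155 A, and R_n = R_th = 10.17 Ω

Final answer: I_n = 0.1155 A, R_n = 10.17 Ω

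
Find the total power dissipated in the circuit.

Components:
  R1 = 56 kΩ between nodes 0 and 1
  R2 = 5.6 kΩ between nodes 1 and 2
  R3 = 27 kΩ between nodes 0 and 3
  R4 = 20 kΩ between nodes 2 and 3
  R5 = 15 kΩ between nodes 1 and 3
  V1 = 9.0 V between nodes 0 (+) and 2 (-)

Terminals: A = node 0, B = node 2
Nodal analysis, taking node 2 as the 0 V reference.
Source V1 fixes V_0 = 9 V.
KCL at each unknown node (sum of currents leaving = 0; resistances in Ω):
  Node 1: (V_1 - 9)/56000 + (V_1 - 0)/5600 + (V_1 - V_3)/15000 = 0
  Node 3: (V_3 - 9)/27000 + (V_3 - 0)/20000 + (V_3 - V_1)/15000 = 0
Collecting terms (coefficients in siemens):
  0.0002631·V_1 - 0.00006667·V_3 = 0.0001607
  0.0001537·V_3 - 0.00006667·V_1 = 0.0003333
Determinant D = (0.0002631)(0.0001537) - (-0.00006667)(-0.00006667) = 0.00000003599
V_1 = [(0.0001607)(0.0001537) - (-0.00006667)(0.0003333)]/D = 1.304 V
V_3 = [(0.0002631)(0.0003333) - (0.0001607)(-0.00006667)]/D = 2.734 V
Power in each resistor, P = (ΔV)²/R:
  P_R1 = (9 - 1.304)²/56000 = 0.001058 W
  P_R2 = (1.304 - 0)²/5600 = 0.0003035 W
  P_R3 = (9 - 2.734)²/27000 = 0.001454 W
  P_R4 = (0 - 2.734)²/20000 = 0.0003738 W
  P_R5 = (1.304 - 2.734)²/15000 = 0.0001364 W
P_total = P_R1 + P_R2 + P_R3 + P_R4 + P_R5 = 0.003326 W

Final answer: 0.003326 W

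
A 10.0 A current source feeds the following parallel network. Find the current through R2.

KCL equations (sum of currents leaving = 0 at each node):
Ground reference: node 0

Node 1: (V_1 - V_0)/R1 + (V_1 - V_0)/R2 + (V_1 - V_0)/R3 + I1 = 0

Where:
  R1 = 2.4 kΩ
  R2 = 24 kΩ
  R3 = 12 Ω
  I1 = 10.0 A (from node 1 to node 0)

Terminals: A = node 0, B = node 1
All resistors sit directly between nodes 0 and 1, so they are in parallel and share one voltage V; the full source current 10 A splits among them.
1/R_par = 1/2400 + 1/24000 + 1/12 = 0.08379 S  =>  R_par = 11.93 Ω
V = I × R_par = 10 × 11.93 = 119.3 V
I_R2 = V/R2 = 119.3/24000 = 0.004973 A

Final answer: 0.004973 A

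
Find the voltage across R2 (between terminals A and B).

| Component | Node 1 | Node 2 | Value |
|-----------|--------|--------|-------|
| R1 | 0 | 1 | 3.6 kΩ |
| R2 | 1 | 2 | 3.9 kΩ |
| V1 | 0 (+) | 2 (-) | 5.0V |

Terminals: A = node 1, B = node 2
R1 and R2 are in series across V1 (node 0 → node 1 → node 2), and the output A–B is taken across R2, so this is a voltage divider.
Series current: I = V1/(R1 + R2) = 5/(3600 + 3900) = 5/7500 = 0.0006667 A
V_R2 = I × R2 = V1 × R2/(R1 + R2) = 5 × 3900/7500 = 2.6 V

Final answer: 2.6 V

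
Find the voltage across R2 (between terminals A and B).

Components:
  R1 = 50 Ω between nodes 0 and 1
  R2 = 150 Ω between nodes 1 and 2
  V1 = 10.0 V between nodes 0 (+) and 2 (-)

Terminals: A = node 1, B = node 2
R1 and R2 are in series across V1 (node 0 → node 1 → node 2), and the output A–B is taken across R2, so this is a voltage divider.
Series current: I = V1/(R1 + R2) = 10/(50 + 150) = 10/200 = 0.05 A
V_R2 = I × R2 = V1 × R2/(R1 + R2) = 10 × 150/200 = 7.5 V

Final answer: 7.5 V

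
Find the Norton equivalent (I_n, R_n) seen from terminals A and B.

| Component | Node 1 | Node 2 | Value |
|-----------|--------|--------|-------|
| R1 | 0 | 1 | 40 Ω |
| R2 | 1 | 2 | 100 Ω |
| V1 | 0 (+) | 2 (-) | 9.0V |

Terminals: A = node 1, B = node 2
Find the Thévenin equivalent first; then I_n = V_th/R_th and R_n = R_th.
Step 1 — V_th is the open-circuit voltage V_A - V_B (nothing connected across the terminals).
Nodal analysis, taking node 2 as the 0 V reference.
Source V1 fixes V_0 = 9 V.
KCL at each unknown node (sum of currents leaving = 0; resistances in Ω):
  Node 1: (V_1 - 9)/40 + (V_1 - 0)/100 = 0
Collecting terms: 0.035 × V_1 = 0.225  =>  V_1 = 6.429 V
V_th = V_1 - V_2 = 6.429 - 0 = 6.429 V
Step 2 — R_th: zero the source — replace V1 by a short circuit (node 2 merges into node 0) — and find the resistance seen between A (node 1) and B (node 0).
Reduce the network between node 1 (A) and node 0 (B) by series/parallel combination:
  Rp1 = R1 ‖ R2 (parallel, both between nodes 0 and 1) = 1/(1/40 + 1/100) = 28.57 Ω
R_th = 28.57 Ω
I_n = V_th/R_th = 6.429/28.57 = 0.225 A, and R_n = R_th = 28.57 Ω

Final answer: I_n = 0.225 A, R_n = 28.57 Ω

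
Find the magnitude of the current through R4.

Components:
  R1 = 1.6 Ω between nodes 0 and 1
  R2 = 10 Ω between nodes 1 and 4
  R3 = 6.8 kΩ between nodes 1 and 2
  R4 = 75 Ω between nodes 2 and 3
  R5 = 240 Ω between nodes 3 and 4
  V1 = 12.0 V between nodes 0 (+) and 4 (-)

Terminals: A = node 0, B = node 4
Nodal analysis, taking node 4 as the 0 V reference.
Source V1 fixes V_0 = 12 V.
KCL at each unknown node (sum of currents leaving = 0; resistances in Ω):
  Node 1: (V_1 - 12)/1.6 + (V_1 - 0)/10 + (V_1 - V_2)/6800 = 0
  Node 2: (V_2 - V_1)/6800 + (V_2 - V_3)/75 = 0
  Node 3: (V_3 - V_2)/75 + (V_3 - 0)/240 = 0
Collecting terms (coefficients in siemens):
  0.7251·V_1 - 0.0001471·V_2 = 7.5
  0.01348·V_2 - 0.0001471·V_1 - 0.01333·V_3 = 0
  0.0175·V_3 - 0.01333·V_2 = 0
Solving these 3 simultaneous equations (Gaussian elimination) gives:
  V_1 = 10.34 V, V_2 = 0.4579 V, V_3 = 0.3489 V
I_R4 = (V_2 - V_3)/R4 = (0.4579 - 0.3489)/75 = 0.001454 A
|I_R4| = 0.001454 A

Final answer: |I_R4| = 0.001454 A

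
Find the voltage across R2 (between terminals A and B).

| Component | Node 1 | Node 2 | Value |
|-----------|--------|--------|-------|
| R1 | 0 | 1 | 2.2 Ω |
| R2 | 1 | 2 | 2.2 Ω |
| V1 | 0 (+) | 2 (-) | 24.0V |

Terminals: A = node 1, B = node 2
R1 and R2 are in series across V1 (node 0 → node 1 → node 2), and the output A–B is taken across R2, so this is a voltage divider.
Series current: I = V1/(R1 + R2) = 24/(2.2 + 2.2) = 24/4.4 = 5.455 A
V_R2 = I × R2 = V1 × R2/(R1 + R2) = 24 × 2.2/4.4 = 12 V

Final answer: 12 V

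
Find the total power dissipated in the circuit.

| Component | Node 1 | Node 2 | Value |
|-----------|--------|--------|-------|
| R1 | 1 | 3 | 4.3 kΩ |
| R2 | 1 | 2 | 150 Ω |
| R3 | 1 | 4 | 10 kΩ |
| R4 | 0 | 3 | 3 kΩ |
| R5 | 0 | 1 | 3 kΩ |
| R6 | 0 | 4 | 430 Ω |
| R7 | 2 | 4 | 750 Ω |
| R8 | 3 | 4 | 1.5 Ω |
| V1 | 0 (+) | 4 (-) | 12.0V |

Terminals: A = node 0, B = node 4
Nodal analysis, taking node 4 as the 0 V reference.
Source V1 fixes V_0 = 12 V.
KCL at each unknown node (sum of currents leaving = 0; resistances in Ω):
  Node 1: (V_1 - V_3)/4300 + (V_1 - V_2)/150 + (V_1 - 0)/10000 + (V_1 - 12)/3000 = 0
  Node 2: (V_2 - V_1)/150 + (V_2 - 0)/750 = 0
  Node 3: (V_3 - V_1)/4300 + (V_3 - 12)/3000 + (V_3 - 0)/1.5 = 0
Collecting terms (coefficients in siemens):
  0.007333·V_1 - 0.006667·V_2 - 0.0002326·V_3 = 0.004
  0.008·V_2 - 0.006667·V_1 = 0
  0.6672·V_3 - 0.0002326·V_1 = 0.004
Solving these 3 simultaneous equations (Gaussian elimination) gives:
  V_1 = 2.252 V, V_2 = 1.877 V, V_3 = 0.00678 V
Power in each resistor, P = (ΔV)²/R:
  P_R1 = (2.252 - 0.00678)²/4300 = 0.001172 W
  P_R2 = (2.252 - 1.877)²/150 = 0.0009391 W
  P_R3 = (2.252 - 0)²/10000 = 0.0005071 W
  P_R4 = (12 - 0.00678)²/3000 = 0.04795 W
  P_R5 = (12 - 2.252)²/3000 = 0.03168 W
  P_R6 = (12 - 0)²/430 = 0.3349 W
  P_R7 = (1.877 - 0)²/750 = 0.004695 W
  P_R8 = (0.00678 - 0)²/1.5 = 0.00003064 W
P_total = P_R1 + P_R2 + P_R3 + P_R4 + P_R5 + P_R6 + P_R7 + P_R8 = 0.4218 W

Final answer: 0.4218 W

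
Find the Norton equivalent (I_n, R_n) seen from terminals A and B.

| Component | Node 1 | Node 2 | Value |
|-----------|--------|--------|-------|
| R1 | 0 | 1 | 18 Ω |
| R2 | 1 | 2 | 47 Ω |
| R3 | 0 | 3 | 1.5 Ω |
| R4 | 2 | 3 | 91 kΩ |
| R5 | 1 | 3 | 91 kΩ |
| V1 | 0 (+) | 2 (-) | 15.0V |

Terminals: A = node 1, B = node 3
Find the Thévenin equivalent first; then I_n = V_th/R_th and R_n = R_th.
Step 1 — V_th is the open-circuit voltage V_A - V_B (nothing connected across the terminals).
Nodal analysis, taking node 2 as the 0 V reference.
Source V1 fixes V_0 = 15 V.
KCL at each unknown node (sum of currents leaving = 0; resistances in Ω):
  Node 1: (V_1 - 15)/18 + (V_1 - 0)/47 + (V_1 - V_3)/91000 = 0
  Node 3: (V_3 - 15)/1.5 + (V_3 - 0)/91000 + (V_3 - V_1)/91000 = 0
Collecting terms (coefficients in siemens):
  0.07684·V_1 - 0.00001099·V_3 = 0.8333
  0.6667·V_3 - 0.00001099·V_1 = 10
Determinant D = (0.07684)(0.6667) - (-0.00001099)(-0.00001099) = 0.05123
V_1 = [(0.8333)(0.6667) - (-0.00001099)(10)]/D = 10.85 V
V_3 = [(0.07684)(10) - (0.8333)(-0.00001099)]/D = 15 V
V_th = V_1 - V_3 = 10.85 - 15 = -4.153 V
Step 2 — R_th: zero the source — replace V1 by a short circuit (node 2 merges into node 0) — and find the resistance seen between A (node 1) and B (node 3).
Reduce the network between node 1 (A) and node 3 (B) by series/parallel combination:
  Rp1 = R1 ‖ R2 (parallel, both between nodes 0 and 1) = 1/(1/18 + 1/47) = 13.02 Ω
  Rp2 = R3 ‖ R4 (parallel, both between nodes 0 and 3) = 1/(1/1.5 + 1/91000) = 1.5 Ω
  Rs1 = Rp1 + Rp2 (series, joined only at node 0) = 13.02 + 1.5 = 14.52 Ω
  Rp3 = R5 ‖ Rs1 (parallel, both between nodes 1 and 3) = 1/(1/91000 + 1/14.52) = 14.51 Ω
R_th = 14.51 Ω
I_n = V_th/R_th = -4.153/14.51 = -0.2862 A, and R_n = R_th = 14.51 Ω

Final answer: I_n = -0.2862 A, R_n = 14.51 Ω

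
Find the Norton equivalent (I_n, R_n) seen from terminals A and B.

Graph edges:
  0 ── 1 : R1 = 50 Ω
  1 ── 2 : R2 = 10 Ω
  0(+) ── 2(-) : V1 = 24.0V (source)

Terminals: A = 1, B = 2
Find the Thévenin equivalent first; then I_n = V_th/R_th and R_n = R_th.
Step 1 — V_th is the open-circuit voltage V_A - V_B (nothing connected across the terminals).
Nodal analysis, taking node 2 as the 0 V reference.
Source V1 fixes V_0 = 24 V.
KCL at each unknown node (sum of currents leaving = 0; resistances in Ω):
  Node 1: (V_1 - 24)/50 + (V_1 - 0)/10 = 0
Collecting terms: 0.12 × V_1 = 0.48  =>  V_1 = 4 V
V_th = V_1 - V_2 = 4 - 0 = 4 V
Step 2 — R_th: zero the source — replace V1 by a short circuit (node 2 merges into node 0) — and find the resistance seen between A (node 1) and B (node 0).
Reduce the network between node 1 (A) and node 0 (B) by series/parallel combination:
  Rp1 = R1 ‖ R2 (parallel, both between nodes 0 and 1) = 1/(1/50 + 1/10) = 8.333 Ω
R_th = 8.333 Ω
I_n = V_th/R_th = 4/8.333 = 0.48 A, and R_n = R_th = 8.333 Ω

Final answer: I_n = 0.48 A, R_n = 8.333 Ω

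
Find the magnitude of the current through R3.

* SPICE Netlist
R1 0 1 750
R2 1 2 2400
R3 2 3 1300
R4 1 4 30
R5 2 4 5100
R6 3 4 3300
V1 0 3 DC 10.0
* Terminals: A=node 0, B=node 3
Nodal analysis, taking node 3 as the 0 V reference.
Source V1 fixes V_0 = 10 V.
KCL at each unknown node (sum of currents leaving = 0; resistances in Ω):
  Node 1: (V_1 - 10)/750 + (V_1 - V_2)/2400 + (V_1 - V_4)/30 = 0
  Node 2: (V_2 - V_1)/2400 + (V_2 - 0)/1300 + (V_2 - V_4)/5100 = 0
  Node 4: (V_4 - V_1)/30 + (V_4 - V_2)/5100 + (V_4 - 0)/3300 = 0
Collecting terms (coefficients in siemens):
  0.03508·V_1 - 0.0004167·V_2 - 0.03333·V_4 = 0.01333
  0.001382·V_2 - 0.0004167·V_1 - 0.0001961·V_4 = 0
  0.03383·V_4 - 0.03333·V_1 - 0.0001961·V_2 = 0
Solving these 3 simultaneous equations (Gaussian elimination) gives:
  V_1 = 6.76 V, V_2 = 2.986 V, V_4 = 6.678 V
I_R3 = (V_2 - V_3)/R3 = (2.986 - 0)/1300 = 0.002297 A
|I_R3| = 0.002297 A

Final answer: |I_R3| = 0.002297 A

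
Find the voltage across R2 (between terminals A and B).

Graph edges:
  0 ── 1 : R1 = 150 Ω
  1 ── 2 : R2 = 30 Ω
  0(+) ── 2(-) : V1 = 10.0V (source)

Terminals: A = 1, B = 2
R1 and R2 are in series across V1 (node 0 → node 1 → node 2), and the output A–B is taken across R2, so this is a voltage divider.
Series current: I = V1/(R1 + R2) = 10/(150 + 30) = 10/180 = 0.05556 A
V_R2 = I × R2 = V1 × R2/(R1 + R2) = 10 × 30/180 = 1.667 V

Final answer: 1.667 V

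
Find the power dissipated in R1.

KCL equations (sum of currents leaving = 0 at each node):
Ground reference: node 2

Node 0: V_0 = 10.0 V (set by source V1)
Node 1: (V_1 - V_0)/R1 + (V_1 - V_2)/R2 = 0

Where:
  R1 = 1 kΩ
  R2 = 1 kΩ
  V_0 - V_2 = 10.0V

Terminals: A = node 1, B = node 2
Nodal analysis, taking node 2 as the 0 V reference.
Source V1 fixes V_0 = 10 V.
KCL at each unknown node (sum of currents leaving = 0; resistances in Ω):
  Node 1: (V_1 - 10)/1000 + (V_1 - 0)/1000 = 0
Collecting terms: 0.002 × V_1 = 0.01  =>  V_1 = 5 V
I_R1 = (V_0 - V_1)/R1 = (10 - 5)/1000 = 0.005 A
P_R1 = I_R1² × R1 = (0.005)² × 1000 = 0.025 W

Final answer: 0.025 W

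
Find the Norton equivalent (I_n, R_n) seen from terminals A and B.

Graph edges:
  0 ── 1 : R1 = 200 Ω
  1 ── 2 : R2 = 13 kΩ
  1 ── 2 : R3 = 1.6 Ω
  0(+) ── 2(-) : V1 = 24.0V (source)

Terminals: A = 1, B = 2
Find the Thévenin equivalent first; then I_n = V_th/R_th and R_n = R_th.
Step 1 — V_th is the open-circuit voltage V_A - V_B (nothing connected across the terminals).
Nodal analysis, taking node 2 as the 0 V reference.
Source V1 fixes V_0 = 24 V.
KCL at each unknown node (sum of currents leaving = 0; resistances in Ω):
  Node 1: (V_1 - 24)/200 + (V_1 - 0)/13000 + (V_1 - 0)/1.6 = 0
Collecting terms: 0.6301 × V_1 = 0.12  =>  V_1 = 0.1905 V
V_th = V_1 - V_2 = 0.1905 - 0 = 0.1905 V
Step 2 — R_th: zero the source — replace V1 by a short circuit (node 2 merges into node 0) — and find the resistance seen between A (node 1) and B (node 0).
Reduce the network between node 1 (A) and node 0 (B) by series/parallel combination:
  Rp1 = R1 ‖ R2 ‖ R3 (parallel, all between nodes 0 and 1) = 1/(1/200 + 1/13000 + 1/1.6) = 1.587 Ω
R_th = 1.587 Ω
I_n = V_th/R_th = 0.1905/1.587 = 0.12 A, and R_n = R_th = 1.587 Ω

Final answer: I_n = 0.12 A, R_n = 1.587 Ω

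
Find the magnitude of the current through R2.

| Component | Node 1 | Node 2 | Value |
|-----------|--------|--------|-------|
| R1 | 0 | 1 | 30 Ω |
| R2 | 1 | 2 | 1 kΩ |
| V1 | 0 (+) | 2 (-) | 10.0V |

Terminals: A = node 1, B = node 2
Nodal analysis, taking node 2 as the 0 V reference.
Source V1 fixes V_0 = 10 V.
KCL at each unknown node (sum of currents leaving = 0; resistances in Ω):
  Node 1: (V_1 - 10)/30 + (V_1 - 0)/1000 = 0
Collecting terms: 0.03433 × V_1 = 0.3333  =>  V_1 = 9.709 V
I_R2 = (V_1 - V_2)/R2 = (9.709 - 0)/1000 = 0.009709 A
|I_R2| = 0.009709 A

Final answer: |I_R2| = 0.009709 A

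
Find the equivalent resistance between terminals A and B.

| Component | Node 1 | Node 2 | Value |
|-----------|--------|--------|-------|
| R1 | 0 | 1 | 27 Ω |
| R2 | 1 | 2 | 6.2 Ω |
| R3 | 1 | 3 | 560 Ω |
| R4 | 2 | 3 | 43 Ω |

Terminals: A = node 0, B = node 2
Reduce the network between node 0 (A) and node 2 (B) by series/parallel combination:
  Rs1 = R3 + R4 (series, joined only at node 3) = 560 + 43 = 603 Ω
  Rp1 = R2 ‖ Rs1 (parallel, both between nodes 1 and 2) = 1/(1/6.2 + 1/603) = 6.137 Ω
  Rs2 = R1 + Rp1 (series, joined only at node 1) = 27 + 6.137 = 33.14 Ω
R_eq = 33.14 Ω

Final answer: 33.14 Ω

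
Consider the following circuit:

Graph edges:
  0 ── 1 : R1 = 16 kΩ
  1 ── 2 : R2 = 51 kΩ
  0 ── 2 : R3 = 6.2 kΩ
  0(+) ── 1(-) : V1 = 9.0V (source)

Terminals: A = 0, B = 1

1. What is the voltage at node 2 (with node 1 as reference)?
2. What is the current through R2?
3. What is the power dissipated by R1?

Nodal analysis, taking node 1 as the 0 V reference.
Source V1 fixes V_0 = 9 V.
KCL at each unknown node (sum of currents leaving = 0; resistances in Ω):
  Node 2: (V_2 - 0)/51000 + (V_2 - 9)/6200 = 0
Collecting terms: 0.0001809 × V_2 = 0.001452  =>  V_2 = 8.024 V
Part 1:
  Read off the nodal solution: V_2 = 8.024 V
Part 2:
  I_R2 = (V_1 - V_2)/R2 = (0 - 8.024)/51000 = -0.0001573 A
  Magnitude: I_R2 = 0.0001573 A
Part 3:
  I_R1 = (V_0 - V_1)/R1 = (9 - 0)/16000 = 0.0005625 A
  P_R1 = I_R1² × R1 = (0.0005625)² × 16000 = 0.005063 W

Final answers:
1. V_2 = 8.024 V
2. I_R2 = 0.0001573 A
3. P_R1 = 0.005063 W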